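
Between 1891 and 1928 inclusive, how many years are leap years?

Years divisible by 4 in [1891, 1928]: 1892, 1896, 1900, 1904, 1908, 1912, 1916, 1920, 1924, 1928.
Of these, 1900 is divisible by 100 but not 400, so not leap.
Leap years: 10 − 1 = 9.

9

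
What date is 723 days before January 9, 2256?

January 16, 2254

Count 723 days before January 9, 2256:
Day-of-year of January 16, 2254: 16.
Day-of-year of January 9, 2256: 9.
2254 has 365 days, so 365 − 16 = 349 days remain in 2254.
Full years: 2255: 365. Sum = 365.
Total: 349 + 365 + 9 = 723 days.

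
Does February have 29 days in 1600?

1600 is a leap year (divisible by 400).

Yes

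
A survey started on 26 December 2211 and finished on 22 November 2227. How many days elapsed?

5810

Day-of-year of December 26, 2211: 360.
Day-of-year of November 22, 2227: 326.
2211 has 365 days, so 365 − 360 = 5 days remain in 2211.
Full years 2212–2226: 11 common + 4 leap = 11×365 + 4×366 = 5479 days.
Total: 5 + 5479 + 326 = 5810 days.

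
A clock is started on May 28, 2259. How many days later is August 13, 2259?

May 2259: 31 − 28 = 3 days remain.
Then June (30), July (31): 30 + 31 = 61 days.
August 1–13, 2259: 13 days.
Total: 3 + 61 + 13 = 77 days.

77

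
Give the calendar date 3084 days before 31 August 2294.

22 March 2286

Count 3084 days before August 31, 2294:
From March 22, 2286 to March 22, 2294: 8 years, of which 2 contain a Feb 29 — 6×365 + 2×366 = 2922 days.
March 2294: 31 − 22 = 9 days remain.
Then April (30), May (31), June (30), July (31): 30 + 31 + 30 + 31 = 122 days.
August 1–31, 2294: 31 days.
Residual: 162 days.
Total: 3084 days.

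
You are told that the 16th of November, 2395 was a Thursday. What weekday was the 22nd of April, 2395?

Count forward from the earlier date (April 22, 2395) to the later (November 16, 2395):
April 2395: 30 − 22 = 8 days remain.
Then May (31), June (30), July (31), August (31), September (30), October (31): 31 + 30 + 31 + 31 + 30 + 31 = 184 days.
November 1–16, 2395: 16 days.
Total: 8 + 184 + 16 = 208 days.
208 mod 7 = 5, so 5 days before Thursday is Saturday.

Saturday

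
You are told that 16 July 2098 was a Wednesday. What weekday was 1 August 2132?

Friday

From July 16, 2098 to July 16, 2132: 34 years, of which 8 contain a Feb 29 — 26×365 + 8×366 = 12418 days.
(2100 is not a leap year (divisible by 100 but not 400).)
July 2132: 31 − 16 = 15 days remain.
August 1, 2132: 1 day.
Residual: 16 days.
Total: 12434 days.
12434 mod 7 = 2, so 2 days after Wednesday is Friday.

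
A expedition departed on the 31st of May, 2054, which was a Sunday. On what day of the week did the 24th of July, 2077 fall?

From May 31, 2054 to May 31, 2077: 23 years, of which 6 contain a Feb 29 — 17×365 + 6×366 = 8401 days.
May 2077: 31 − 31 = 0 days remain.
Then June (30): 30 days.
July 1–24, 2077: 24 days.
Residual: 54 days.
Total: 8455 days.
8455 mod 7 = 6, so 6 days after Sunday is Saturday.

Saturday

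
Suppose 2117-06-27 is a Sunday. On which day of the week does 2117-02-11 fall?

Thursday

Count forward from the earlier date (February 11, 2117) to the later (June 27, 2117):
February 2117: 28 − 11 = 17 days remain (2117 is not a leap year, so February has 28 days).
Then March (31), April (30), May (31): 31 + 30 + 31 = 92 days.
June 1–27, 2117: 27 days.
Total: 17 + 92 + 27 = 136 days.
136 mod 7 = 3, so 3 days before Sunday is Thursday.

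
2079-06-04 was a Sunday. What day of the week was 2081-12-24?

Wednesday

June 4, 2079 → June 4, 2080: 366 days (2080 is a leap year).
June 4, 2080 → June 4, 2081: 365 days.
June 2081: 30 − 4 = 26 days remain.
Then July (31), August (31), September (30), October (31), November (30): 31 + 31 + 30 + 31 + 30 = 153 days.
December 1–24, 2081: 24 days.
Residual: 203 days.
Total: 934 days.
934 mod 7 = 3, so 3 days after Sunday is Wednesday.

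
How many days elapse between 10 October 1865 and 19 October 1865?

Within October 1865: 19 − 10 = 9 days.

9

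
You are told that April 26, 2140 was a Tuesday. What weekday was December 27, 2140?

April 2140: 30 − 26 = 4 days remain.
Then May (31), June (30), July (31), August (31), September (30), October (31), November (30): 31 + 30 + 31 + 31 + 30 + 31 + 30 = 214 days.
December 1–27, 2140: 27 days.
Total: 4 + 214 + 27 = 245 days.
245 is a multiple of 7, so December 27, 2140 falls on the same weekday: Tuesday.

Tuesday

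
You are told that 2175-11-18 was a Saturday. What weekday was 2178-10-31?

Day-of-year of November 18, 2175: 322.
Day-of-year of October 31, 2178: 304.
2175 has 365 days, so 365 − 322 = 43 days remain in 2175.
Full years: 2176: 366; 2177: 365. Sum = 731.
Total: 43 + 731 + 304 = 1078 days.
1078 is a multiple of 7, so 2178-10-31 falls on the same weekday: Saturday.

Saturday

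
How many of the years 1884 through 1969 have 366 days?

Years divisible by 4: 1884, 1888, …, 1968 — 22 in all.
Of these, 1900 is divisible by 100 but not 400, so not leap.
Leap years: 22 − 1 = 21.

21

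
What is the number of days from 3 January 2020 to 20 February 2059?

From January 3, 2020 to January 3, 2059: 39 years, of which 10 contain a Feb 29 — 29×365 + 10×366 = 14245 days.
January 2059: 31 − 3 = 28 days remain.
February 1–20, 2059: 20 days (2059 is not a leap year).
Residual: 48 days.
Total: 14293 days.

14293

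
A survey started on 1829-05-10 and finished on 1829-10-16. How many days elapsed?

May 1829: 31 − 10 = 21 days remain.
Then June (30), July (31), August (31), September (30): 30 + 31 + 31 + 30 = 122 days.
October 1–16, 1829: 16 days.
Total: 21 + 122 + 16 = 159 days.

159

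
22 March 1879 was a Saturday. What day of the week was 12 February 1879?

Count forward from the earlier date (February 12, 1879) to the later (March 22, 1879):
February 1879: 28 − 12 = 16 days remain (1879 is not a leap year, so February has 28 days).
March 1–22, 1879: 22 days.
Total: 16 + 22 = 38 days.
38 mod 7 = 3, so 3 days before Saturday is Wednesday.

Wednesday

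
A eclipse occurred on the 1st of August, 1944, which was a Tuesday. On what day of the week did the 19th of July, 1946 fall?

Friday

August 1944: 31 − 1 = 30 days remain.
Then 22 full months totalling 668 days.
July 1–19, 1946: 19 days.
Total: 30 + 668 + 19 = 717 days.
717 mod 7 = 3, so 3 days after Tuesday is Friday.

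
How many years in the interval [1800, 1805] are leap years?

1

Years divisible by 4 in [1800, 1805]: 1800, 1804.
Of these, 1800 is divisible by 100 but not 400, so not leap.
Leap years: 2 − 1 = 1.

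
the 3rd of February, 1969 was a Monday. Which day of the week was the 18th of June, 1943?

Count forward from the earlier date (June 18, 1943) to the later (February 3, 1969):
Day-of-year of June 18, 1943: 169.
Day-of-year of February 3, 1969: 34.
1943 has 365 days, so 365 − 169 = 196 days remain in 1943.
Full years 1944–1968: 18 common + 7 leap = 18×365 + 7×366 = 9132 days.
Total: 196 + 9132 + 34 = 9362 days.
9362 mod 7 = 3, so 3 days before Monday is Friday.

Friday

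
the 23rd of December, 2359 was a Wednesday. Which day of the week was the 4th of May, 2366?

Wednesday

December 23, 2359 → December 23, 2360: 366 days (2360 is a leap year).
December 23, 2360 → December 23, 2361: 365 days.
December 23, 2361 → December 23, 2362: 365 days.
December 23, 2362 → December 23, 2363: 365 days.
December 23, 2363 → December 23, 2364: 366 days (2364 is a leap year).
December 23, 2364 → December 23, 2365: 365 days.
December 2365: 31 − 23 = 8 days remain.
Then January (31), February 2366 (28), March (31), April (30): 31 + 28 + 31 + 30 = 120 days.
May 1–4, 2366: 4 days.
Residual: 132 days.
Total: 2324 days.
2324 is a multiple of 7, so the 4th of May, 2366 falls on the same weekday: Wednesday.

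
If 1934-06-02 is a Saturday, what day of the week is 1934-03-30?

Count forward from the earlier date (March 30, 1934) to the later (June 2, 1934):
March 1934: 31 − 30 = 1 day remains.
Then April (30), May (31): 30 + 31 = 61 days.
June 1–2, 1934: 2 days.
Total: 1 + 61 + 2 = 64 days.
64 mod 7 = 1, so 1 day before Saturday is Friday.

Friday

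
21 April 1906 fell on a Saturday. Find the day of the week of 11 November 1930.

Tuesday

Day-of-year of April 21, 1906: 111.
Day-of-year of November 11, 1930: 315.
1906 has 365 days, so 365 − 111 = 254 days remain in 1906.
Full years 1907–1929: 17 common + 6 leap = 17×365 + 6×366 = 8401 days.
Total: 254 + 8401 + 315 = 8970 days.
8970 mod 7 = 3, so 3 days after Saturday is Tuesday.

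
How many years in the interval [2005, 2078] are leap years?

18

Years divisible by 4: 2008, 2012, …, 2076 — 18 in all.
No century exceptions apply. Count: 18.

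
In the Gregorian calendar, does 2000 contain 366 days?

Yes

2000 is a leap year (divisible by 400).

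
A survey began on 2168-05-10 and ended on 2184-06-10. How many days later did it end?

5875

Day-of-year of May 10, 2168: 131.
Day-of-year of June 10, 2184: 162.
2168 has 366 days, so 366 − 131 = 235 days remain in 2168.
Full years 2169–2183: 12 common + 3 leap = 12×365 + 3×366 = 5478 days.
Total: 235 + 5478 + 162 = 5875 days.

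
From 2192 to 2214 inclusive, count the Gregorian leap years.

5

Years divisible by 4 in [2192, 2214]: 2192, 2196, 2200, 2204, 2208, 2212.
Of these, 2200 is divisible by 100 but not 400, so not leap.
Leap years: 6 − 1 = 5.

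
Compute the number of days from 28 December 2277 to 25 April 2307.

10709

From December 28, 2277 to December 28, 2306: 29 years, of which 6 contain a Feb 29 — 23×365 + 6×366 = 10591 days.
(2300 is not a leap year (divisible by 100 but not 400).)
December 2306: 31 − 28 = 3 days remain.
Then January (31), February 2307 (28), March (31): 31 + 28 + 31 = 90 days.
April 1–25, 2307: 25 days.
Residual: 118 days.
Total: 10709 days.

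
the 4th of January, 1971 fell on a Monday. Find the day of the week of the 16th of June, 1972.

Friday

January 1971: 31 − 4 = 27 days remain.
Then 16 full months totalling 486 days.
June 1–16, 1972: 16 days.
Total: 27 + 486 + 16 = 529 days.
529 mod 7 = 4, so 4 days after Monday is Friday.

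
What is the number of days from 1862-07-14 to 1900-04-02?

13776

Day-of-year of July 14, 1862: 195.
Day-of-year of April 2, 1900: 92.
1862 has 365 days, so 365 − 195 = 170 days remain in 1862.
Full years 1863–1899: 28 common + 9 leap = 28×365 + 9×366 = 13514 days.
Total: 170 + 13514 + 92 = 13776 days.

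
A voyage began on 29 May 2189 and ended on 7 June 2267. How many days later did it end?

28497

From May 29, 2189 to May 29, 2267: 78 years, of which 18 contain a Feb 29 — 60×365 + 18×366 = 28488 days.
(2200 is not a leap year (divisible by 100 but not 400).)
May 2267: 31 − 29 = 2 days remain.
June 1–7, 2267: 7 days.
Residual: 9 days.
Total: 28497 days.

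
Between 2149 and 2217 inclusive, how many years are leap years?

Years divisible by 4: 2152, 2156, …, 2216 — 17 in all.
Of these, 2200 is divisible by 100 but not 400, so not leap.
Leap years: 17 − 1 = 16.

16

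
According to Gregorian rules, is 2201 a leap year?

No

2201 is not a leap year.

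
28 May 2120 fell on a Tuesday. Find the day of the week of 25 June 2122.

Thursday

May 2120: 31 − 28 = 3 days remain.
Then 24 full months totalling 730 days.
June 1–25, 2122: 25 days.
Total: 3 + 730 + 25 = 758 days.
758 mod 7 = 2, so 2 days after Tuesday is Thursday.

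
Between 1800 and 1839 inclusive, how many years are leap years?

Years divisible by 4 in [1800, 1839]: 1800, 1804, 1808, 1812, 1816, 1820, 1824, 1828, 1832, 1836.
Of these, 1800 is divisible by 100 but not 400, so not leap.
Leap years: 10 − 1 = 9.

9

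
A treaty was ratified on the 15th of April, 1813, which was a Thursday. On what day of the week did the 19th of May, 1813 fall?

Wednesday

April 1813: 30 − 15 = 15 days remain.
May 1–19, 1813: 19 days.
Total: 15 + 19 = 34 days.
34 mod 7 = 6, so 6 days after Thursday is Wednesday.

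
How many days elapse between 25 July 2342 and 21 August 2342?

27

July 2342: 31 − 25 = 6 days remain.
August 1–21, 2342: 21 days.
Total: 6 + 21 = 27 days.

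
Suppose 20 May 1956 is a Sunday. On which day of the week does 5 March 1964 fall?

Day-of-year of May 20, 1956: 141.
Day-of-year of March 5, 1964: 65.
1956 has 366 days, so 366 − 141 = 225 days remain in 1956.
Full years 1957–1963: 6 common + 1 leap = 6×365 + 1×366 = 2556 days.
Total: 225 + 2556 + 65 = 2846 days.
2846 mod 7 = 4, so 4 days after Sunday is Thursday.

Thursday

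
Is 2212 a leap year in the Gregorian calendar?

Yes

2212 is a leap year.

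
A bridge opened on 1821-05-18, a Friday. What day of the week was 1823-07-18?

May 18, 1821 → May 18, 1822: 365 days.
May 18, 1822 → May 18, 1823: 365 days.
May 1823: 31 − 18 = 13 days remain.
Then June (30): 30 days.
July 1–18, 1823: 18 days.
Residual: 61 days.
Total: 791 days.
791 is a multiple of 7, so 1823-07-18 falls on the same weekday: Friday.

Friday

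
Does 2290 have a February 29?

No

2290 is not a leap year.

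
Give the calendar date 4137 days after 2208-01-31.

2219-05-30

Count 4137 days after January 31, 2208:
From January 31, 2208 to January 31, 2219: 11 years, of which 3 contain a Feb 29 — 8×365 + 3×366 = 4018 days.
January 2219: 31 − 31 = 0 days remain.
Then February 2219 (28), March (31), April (30): 28 + 31 + 30 = 89 days.
May 1–30, 2219: 30 days.
Residual: 119 days.
Total: 4137 days.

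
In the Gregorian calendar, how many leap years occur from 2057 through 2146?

Years divisible by 4: 2060, 2064, …, 2144 — 22 in all.
Of these, 2100 is divisible by 100 but not 400, so not leap.
Leap years: 22 − 1 = 21.

21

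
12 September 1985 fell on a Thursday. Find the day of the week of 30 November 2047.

Saturday

From September 12, 1985 to September 12, 2047: 62 years, of which 15 contain a Feb 29 — 47×365 + 15×366 = 22645 days.
(2000 is a leap year (divisible by 400).)
September 2047: 30 − 12 = 18 days remain.
Then October (31): 31 days.
November 1–30, 2047: 30 days.
Residual: 79 days.
Total: 22724 days.
22724 mod 7 = 2, so 2 days after Thursday is Saturday.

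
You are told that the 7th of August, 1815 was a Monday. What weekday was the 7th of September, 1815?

Thursday

August 1815: 31 − 7 = 24 days remain.
September 1–7, 1815: 7 days.
Total: 24 + 7 = 31 days.
31 mod 7 = 3, so 3 days after Monday is Thursday.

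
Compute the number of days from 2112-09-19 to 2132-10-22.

7338

From September 19, 2112 to September 19, 2132: 20 years, of which 5 contain a Feb 29 — 15×365 + 5×366 = 7305 days.
September 2132: 30 − 19 = 11 days remain.
October 1–22, 2132: 22 days.
Residual: 33 days.
Total: 7338 days.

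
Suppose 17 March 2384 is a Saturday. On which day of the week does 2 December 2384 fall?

Sunday

March 2384: 31 − 17 = 14 days remain.
Then April (30), May (31), June (30), July (31), August (31), September (30), October (31), November (30): 30 + 31 + 30 + 31 + 31 + 30 + 31 + 30 = 244 days.
December 1–2, 2384: 2 days.
Total: 14 + 244 + 2 = 260 days.
260 mod 7 = 1, so 1 day after Saturday is Sunday.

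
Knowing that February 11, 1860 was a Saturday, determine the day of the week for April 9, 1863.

Thursday

Day-of-year of February 11, 1860: 42.
Day-of-year of April 9, 1863: 99.
1860 has 366 days, so 366 − 42 = 324 days remain in 1860.
Full years: 1861: 365; 1862: 365. Sum = 730.
Total: 324 + 730 + 99 = 1153 days.
1153 mod 7 = 5, so 5 days after Saturday is Thursday.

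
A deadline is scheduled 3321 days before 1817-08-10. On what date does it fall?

1808-07-07

Count 3321 days before August 10, 1817:
From July 7, 1808 to July 7, 1817: 9 years, of which 2 contain a Feb 29 — 7×365 + 2×366 = 3287 days.
July 1817: 31 − 7 = 24 days remain.
August 1–10, 1817: 10 days.
Residual: 34 days.
Total: 3321 days.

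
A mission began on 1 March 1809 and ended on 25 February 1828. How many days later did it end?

Day-of-year of March 1, 1809: 60.
Day-of-year of February 25, 1828: 56.
1809 has 365 days, so 365 − 60 = 305 days remain in 1809.
Full years 1810–1827: 14 common + 4 leap = 14×365 + 4×366 = 6574 days.
Total: 305 + 6574 + 56 = 6935 days.

6935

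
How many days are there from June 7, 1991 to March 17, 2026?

Day-of-year of June 7, 1991: 158.
Day-of-year of March 17, 2026: 76.
1991 has 365 days, so 365 − 158 = 207 days remain in 1991.
Full years 1992–2025: 25 common + 9 leap = 25×365 + 9×366 = 12419 days.
Total: 207 + 12419 + 76 = 12702 days.

12702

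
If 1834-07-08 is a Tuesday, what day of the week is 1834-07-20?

Sunday

Within July 1834: 20 − 8 = 12 days.
12 mod 7 = 5, so 5 days after Tuesday is Sunday.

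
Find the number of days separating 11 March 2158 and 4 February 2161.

March 11, 2158 → March 11, 2159: 365 days.
March 11, 2159 → March 11, 2160: 366 days (2160 is a leap year).
March 2160: 31 − 11 = 20 days remain.
Then 10 full months totalling 306 days.
February 1–4, 2161: 4 days (2161 is not a leap year).
Residual: 330 days.
Total: 1061 days.

1061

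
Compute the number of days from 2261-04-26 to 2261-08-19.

115

April 2261: 30 − 26 = 4 days remain.
Then May (31), June (30), July (31): 31 + 30 + 31 = 92 days.
August 1–19, 2261: 19 days.
Total: 4 + 92 + 19 = 115 days.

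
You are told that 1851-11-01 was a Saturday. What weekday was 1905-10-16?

From November 1, 1851 to November 1, 1904: 53 years, of which 13 contain a Feb 29 — 40×365 + 13×366 = 19358 days.
(1900 is not a leap year (divisible by 100 but not 400).)
November 1904: 30 − 1 = 29 days remain.
Then 10 full months totalling 304 days.
October 1–16, 1905: 16 days.
Residual: 349 days.
Total: 19707 days.
19707 mod 7 = 2, so 2 days after Saturday is Monday.

Monday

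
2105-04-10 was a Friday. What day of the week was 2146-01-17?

From April 10, 2105 to April 10, 2145: 40 years, of which 10 contain a Feb 29 — 30×365 + 10×366 = 14610 days.
April 2145: 30 − 10 = 20 days remain.
Then May (31), June (30), July (31), August (31), September (30), October (31), November (30), December (31): 31 + 30 + 31 + 31 + 30 + 31 + 30 + 31 = 245 days.
January 1–17, 2146: 17 days.
Residual: 282 days.
Total: 14892 days.
14892 mod 7 = 3, so 3 days after Friday is Monday.

Monday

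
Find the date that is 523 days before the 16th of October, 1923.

the 11th of May, 1922

Count 523 days before October 16, 1923:
May 1922: 31 − 11 = 20 days remain.
Then 16 full months totalling 487 days.
October 1–16, 1923: 16 days.
Total: 20 + 487 + 16 = 523 days.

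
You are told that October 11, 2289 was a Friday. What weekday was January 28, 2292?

Thursday

Day-of-year of October 11, 2289: 284.
Day-of-year of January 28, 2292: 28.
2289 has 365 days, so 365 − 284 = 81 days remain in 2289.
Full years: 2290: 365; 2291: 365. Sum = 730.
Total: 81 + 730 + 28 = 839 days.
839 mod 7 = 6, so 6 days after Friday is Thursday.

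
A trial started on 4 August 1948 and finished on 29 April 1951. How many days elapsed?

Day-of-year of August 4, 1948: 217.
Day-of-year of April 29, 1951: 119.
1948 has 366 days, so 366 − 217 = 149 days remain in 1948.
Full years: 1949: 365; 1950: 365. Sum = 730.
Total: 149 + 730 + 119 = 998 days.

998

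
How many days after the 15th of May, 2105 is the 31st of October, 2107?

Day-of-year of May 15, 2105: 135.
Day-of-year of October 31, 2107: 304.
2105 has 365 days, so 365 − 135 = 230 days remain in 2105.
Full years: 2106: 365. Sum = 365.
Total: 230 + 365 + 304 = 899 days.

899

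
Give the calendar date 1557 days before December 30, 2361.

September 25, 2357

Count 1557 days before December 30, 2361:
September 25, 2357 → September 25, 2358: 365 days.
September 25, 2358 → September 25, 2359: 365 days.
September 25, 2359 → September 25, 2360: 366 days (2360 is a leap year).
September 25, 2360 → September 25, 2361: 365 days.
September 2361: 30 − 25 = 5 days remain.
Then October (31), November (30): 31 + 30 = 61 days.
December 1–30, 2361: 30 days.
Residual: 96 days.
Total: 1557 days.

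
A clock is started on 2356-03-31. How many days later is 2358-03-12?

March 2356: 31 − 31 = 0 days remain.
Then 23 full months totalling 699 days.
March 1–12, 2358: 12 days.
Total: 0 + 699 + 12 = 711 days.

711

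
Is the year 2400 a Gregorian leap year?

2400 is a leap year (divisible by 400).

Yes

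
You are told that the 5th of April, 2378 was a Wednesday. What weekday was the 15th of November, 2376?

Monday

Count forward from the earlier date (November 15, 2376) to the later (April 5, 2378):
November 15, 2376 → November 15, 2377: 365 days.
November 2377: 30 − 15 = 15 days remain.
Then December (31), January (31), February 2378 (28), March (31): 31 + 31 + 28 + 31 = 121 days.
April 1–5, 2378: 5 days.
Residual: 141 days.
Total: 506 days.
506 mod 7 = 2, so 2 days before Wednesday is Monday.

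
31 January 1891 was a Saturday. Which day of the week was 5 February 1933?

Sunday

Day-of-year of January 31, 1891: 31.
Day-of-year of February 5, 1933: 36.
1891 has 365 days, so 365 − 31 = 334 days remain in 1891.
Full years 1892–1932: 31 common + 10 leap = 31×365 + 10×366 = 14975 days.
Total: 334 + 14975 + 36 = 15345 days.
15345 mod 7 = 1, so 1 day after Saturday is Sunday.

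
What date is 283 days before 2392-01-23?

2391-04-15

Count 283 days before January 23, 2392:
April 2391: 30 − 15 = 15 days remain.
Then May (31), June (30), July (31), August (31), September (30), October (31), November (30), December (31): 31 + 30 + 31 + 31 + 30 + 31 + 30 + 31 = 245 days.
January 1–23, 2392: 23 days.
Total: 15 + 245 + 23 = 283 days.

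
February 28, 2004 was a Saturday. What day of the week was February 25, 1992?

Count forward from the earlier date (February 25, 1992) to the later (February 28, 2004):
From February 25, 1992 to February 25, 2004: 12 years, of which 3 contain a Feb 29 — 9×365 + 3×366 = 4383 days.
(2000 is a leap year (divisible by 400).)
Within February 2004: 28 − 25 = 3 days.
Total: 4386 days.
4386 mod 7 = 4, so 4 days before Saturday is Tuesday.

Tuesday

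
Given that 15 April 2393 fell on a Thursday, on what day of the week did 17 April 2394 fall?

Sunday

April 2393: 30 − 15 = 15 days remain.
Then 11 full months totalling 335 days.
April 1–17, 2394: 17 days.
Total: 15 + 335 + 17 = 367 days.
367 mod 7 = 3, so 3 days after Thursday is Sunday.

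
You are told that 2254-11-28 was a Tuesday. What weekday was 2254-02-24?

Friday

Count forward from the earlier date (February 24, 2254) to the later (November 28, 2254):
February 2254: 28 − 24 = 4 days remain (2254 is not a leap year, so February has 28 days).
Then March (31), April (30), May (31), June (30), July (31), August (31), September (30), October (31): 31 + 30 + 31 + 30 + 31 + 31 + 30 + 31 = 245 days.
November 1–28, 2254: 28 days.
Total: 4 + 245 + 28 = 277 days.
277 mod 7 = 4, so 4 days before Tuesday is Friday.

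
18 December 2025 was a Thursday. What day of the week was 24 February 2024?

Saturday

Count forward from the earlier date (February 24, 2024) to the later (December 18, 2025):
February 24, 2024 → February 24, 2025: 366 days (2024 is a leap year).
February 2025: 28 − 24 = 4 days remain (2025 is not a leap year, so February has 28 days).
Then 9 full months totalling 275 days.
December 1–18, 2025: 18 days.
Residual: 297 days.
Total: 663 days.
663 mod 7 = 5, so 5 days before Thursday is Saturday.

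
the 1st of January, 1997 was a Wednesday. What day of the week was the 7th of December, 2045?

Thursday

From January 1, 1997 to January 1, 2045: 48 years, of which 12 contain a Feb 29 — 36×365 + 12×366 = 17532 days.
(2000 is a leap year (divisible by 400).)
January 2045: 31 − 1 = 30 days remain.
Then 10 full months totalling 303 days.
December 1–7, 2045: 7 days.
Residual: 340 days.
Total: 17872 days.
17872 mod 7 = 1, so 1 day after Wednesday is Thursday.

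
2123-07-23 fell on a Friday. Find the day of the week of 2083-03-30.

Tuesday

Count forward from the earlier date (March 30, 2083) to the later (July 23, 2123):
From March 30, 2083 to March 30, 2123: 40 years, of which 9 contain a Feb 29 — 31×365 + 9×366 = 14609 days.
(2100 is not a leap year (divisible by 100 but not 400).)
March 2123: 31 − 30 = 1 day remains.
Then April (30), May (31), June (30): 30 + 31 + 30 = 91 days.
July 1–23, 2123: 23 days.
Residual: 115 days.
Total: 14724 days.
14724 mod 7 = 3, so 3 days before Friday is Tuesday.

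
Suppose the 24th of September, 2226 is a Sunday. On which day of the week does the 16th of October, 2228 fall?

September 24, 2226 → September 24, 2227: 365 days.
September 24, 2227 → September 24, 2228: 366 days (2228 is a leap year).
September 2228: 30 − 24 = 6 days remain.
October 1–16, 2228: 16 days.
Residual: 22 days.
Total: 753 days.
753 mod 7 = 4, so 4 days after Sunday is Thursday.

Thursday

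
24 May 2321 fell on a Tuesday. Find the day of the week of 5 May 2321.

Count forward from the earlier date (May 5, 2321) to the later (May 24, 2321):
Within May 2321: 24 − 5 = 19 days.
19 mod 7 = 5, so 5 days before Tuesday is Thursday.

Thursday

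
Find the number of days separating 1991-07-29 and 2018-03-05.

9716

Day-of-year of July 29, 1991: 210.
Day-of-year of March 5, 2018: 64.
1991 has 365 days, so 365 − 210 = 155 days remain in 1991.
Full years 1992–2017: 19 common + 7 leap = 19×365 + 7×366 = 9497 days.
Total: 155 + 9497 + 64 = 9716 days.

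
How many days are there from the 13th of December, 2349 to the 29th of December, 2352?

1112

Day-of-year of December 13, 2349: 347.
Day-of-year of December 29, 2352: 364.
2349 has 365 days, so 365 − 347 = 18 days remain in 2349.
Full years: 2350: 365; 2351: 365. Sum = 730.
Total: 18 + 730 + 364 = 1112 days.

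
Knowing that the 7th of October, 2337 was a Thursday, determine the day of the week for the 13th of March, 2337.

Count forward from the earlier date (March 13, 2337) to the later (October 7, 2337):
March 2337: 31 − 13 = 18 days remain.
Then April (30), May (31), June (30), July (31), August (31), September (30): 30 + 31 + 30 + 31 + 31 + 30 = 183 days.
October 1–7, 2337: 7 days.
Total: 18 + 183 + 7 = 208 days.
208 mod 7 = 5, so 5 days before Thursday is Saturday.

Saturday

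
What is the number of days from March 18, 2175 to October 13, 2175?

March 2175: 31 − 18 = 13 days remain.
Then April (30), May (31), June (30), July (31), August (31), September (30): 30 + 31 + 30 + 31 + 31 + 30 = 183 days.
October 1–13, 2175: 13 days.
Total: 13 + 183 + 13 = 209 days.

209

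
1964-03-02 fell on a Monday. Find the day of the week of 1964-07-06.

Monday

March 1964: 31 − 2 = 29 days remain.
Then April (30), May (31), June (30): 30 + 31 + 30 = 91 days.
July 1–6, 1964: 6 days.
Total: 29 + 91 + 6 = 126 days.
126 is a multiple of 7, so 1964-07-06 falls on the same weekday: Monday.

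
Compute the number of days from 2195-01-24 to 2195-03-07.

42

January 2195: 31 − 24 = 7 days remain.
Then February 2195 (28): 28 days.
March 1–7, 2195: 7 days.
Total: 7 + 28 + 7 = 42 days.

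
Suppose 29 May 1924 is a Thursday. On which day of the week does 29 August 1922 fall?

Count forward from the earlier date (August 29, 1922) to the later (May 29, 1924):
August 1922: 31 − 29 = 2 days remain.
Then 20 full months totalling 608 days.
May 1–29, 1924: 29 days.
Total: 2 + 608 + 29 = 639 days.
639 mod 7 = 2, so 2 days before Thursday is Tuesday.

Tuesday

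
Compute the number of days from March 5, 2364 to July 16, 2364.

133

March 2364: 31 − 5 = 26 days remain.
Then April (30), May (31), June (30): 30 + 31 + 30 = 91 days.
July 1–16, 2364: 16 days.
Total: 26 + 91 + 16 = 133 days.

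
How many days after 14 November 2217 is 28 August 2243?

From November 14, 2217 to November 14, 2242: 25 years, of which 6 contain a Feb 29 — 19×365 + 6×366 = 9131 days.
November 2242: 30 − 14 = 16 days remain.
Then December (31), January (31), February 2243 (28), March (31), April (30), May (31), June (30), July (31): 31 + 31 + 28 + 31 + 30 + 31 + 30 + 31 = 243 days.
August 1–28, 2243: 28 days.
Residual: 287 days.
Total: 9418 days.

9418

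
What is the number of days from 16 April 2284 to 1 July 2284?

76

April 2284: 30 − 16 = 14 days remain.
Then May (31), June (30): 31 + 30 = 61 days.
July 1, 2284: 1 day.
Total: 14 + 61 + 1 = 76 days.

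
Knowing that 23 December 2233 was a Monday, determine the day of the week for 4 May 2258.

Day-of-year of December 23, 2233: 357.
Day-of-year of May 4, 2258: 124.
2233 has 365 days, so 365 − 357 = 8 days remain in 2233.
Full years 2234–2257: 18 common + 6 leap = 18×365 + 6×366 = 8766 days.
Total: 8 + 8766 + 124 = 8898 days.
8898 mod 7 = 1, so 1 day after Monday is Tuesday.

Tuesday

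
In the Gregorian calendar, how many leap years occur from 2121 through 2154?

8

Years divisible by 4 in [2121, 2154]: 2124, 2128, 2132, 2136, 2140, 2144, 2148, 2152.
No century exceptions apply. Count: 8.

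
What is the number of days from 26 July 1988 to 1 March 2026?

From July 26, 1988 to July 26, 2025: 37 years, of which 9 contain a Feb 29 — 28×365 + 9×366 = 13514 days.
(2000 is a leap year (divisible by 400).)
July 2025: 31 − 26 = 5 days remain.
Then August (31), September (30), October (31), November (30), December (31), January (31), February 2026 (28): 31 + 30 + 31 + 30 + 31 + 31 + 28 = 212 days.
March 1, 2026: 1 day.
Residual: 218 days.
Total: 13732 days.

13732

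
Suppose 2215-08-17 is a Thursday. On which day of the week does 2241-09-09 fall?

Thursday

From August 17, 2215 to August 17, 2241: 26 years, of which 7 contain a Feb 29 — 19×365 + 7×366 = 9497 days.
August 2241: 31 − 17 = 14 days remain.
September 1–9, 2241: 9 days.
Residual: 23 days.
Total: 9520 days.
9520 is a multiple of 7, so 2241-09-09 falls on the same weekday: Thursday.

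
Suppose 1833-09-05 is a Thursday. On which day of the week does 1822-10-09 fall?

Count forward from the earlier date (October 9, 1822) to the later (September 5, 1833):
Day-of-year of October 9, 1822: 282.
Day-of-year of September 5, 1833: 248.
1822 has 365 days, so 365 − 282 = 83 days remain in 1822.
Full years 1823–1832: 7 common + 3 leap = 7×365 + 3×366 = 3653 days.
Total: 83 + 3653 + 248 = 3984 days.
3984 mod 7 = 1, so 1 day before Thursday is Wednesday.

Wednesday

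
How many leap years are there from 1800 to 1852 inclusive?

Years divisible by 4: 1800, 1804, …, 1852 — 14 in all.
Of these, 1800 is divisible by 100 but not 400, so not leap.
Leap years: 14 − 1 = 13.

13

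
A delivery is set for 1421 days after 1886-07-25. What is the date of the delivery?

1890-06-15

Count 1421 days after July 25, 1886:
July 25, 1886 → July 25, 1887: 365 days.
July 25, 1887 → July 25, 1888: 366 days (1888 is a leap year).
July 25, 1888 → July 25, 1889: 365 days.
July 1889: 31 − 25 = 6 days remain.
Then 10 full months totalling 304 days.
June 1–15, 1890: 15 days.
Residual: 325 days.
Total: 1421 days.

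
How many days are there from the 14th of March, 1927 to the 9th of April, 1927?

26

March 1927: 31 − 14 = 17 days remain.
April 1–9, 1927: 9 days.
Total: 17 + 9 = 26 days.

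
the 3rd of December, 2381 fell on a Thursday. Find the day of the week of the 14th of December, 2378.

Count forward from the earlier date (December 14, 2378) to the later (December 3, 2381):
Day-of-year of December 14, 2378: 348.
Day-of-year of December 3, 2381: 337.
2378 has 365 days, so 365 − 348 = 17 days remain in 2378.
Full years: 2379: 365; 2380: 366. Sum = 731.
Total: 17 + 731 + 337 = 1085 days.
1085 is a multiple of 7, so the 14th of December, 2378 falls on the same weekday: Thursday.

Thursday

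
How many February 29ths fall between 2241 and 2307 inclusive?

15

Years divisible by 4: 2244, 2248, …, 2304 — 16 in all.
Of these, 2300 is divisible by 100 but not 400, so not leap.
Leap years: 16 − 1 = 15.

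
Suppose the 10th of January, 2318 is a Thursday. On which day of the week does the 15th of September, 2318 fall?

Sunday

January 2318: 31 − 10 = 21 days remain.
Then February 2318 (28), March (31), April (30), May (31), June (30), July (31), August (31): 28 + 31 + 30 + 31 + 30 + 31 + 31 = 212 days.
September 1–15, 2318: 15 days.
Total: 21 + 212 + 15 = 248 days.
248 mod 7 = 3, so 3 days after Thursday is Sunday.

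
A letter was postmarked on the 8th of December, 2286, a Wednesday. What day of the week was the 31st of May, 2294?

Day-of-year of December 8, 2286: 342.
Day-of-year of May 31, 2294: 151.
2286 has 365 days, so 365 − 342 = 23 days remain in 2286.
Full years 2287–2293: 5 common + 2 leap = 5×365 + 2×366 = 2557 days.
Total: 23 + 2557 + 151 = 2731 days.
2731 mod 7 = 1, so 1 day after Wednesday is Thursday.

Thursday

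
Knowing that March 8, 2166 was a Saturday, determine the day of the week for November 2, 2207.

Day-of-year of March 8, 2166: 67.
Day-of-year of November 2, 2207: 306.
2166 has 365 days, so 365 − 67 = 298 days remain in 2166.
Full years 2167–2206: 31 common + 9 leap = 31×365 + 9×366 = 14609 days.
Total: 298 + 14609 + 306 = 15213 days.
15213 mod 7 = 2, so 2 days after Saturday is Monday.

Monday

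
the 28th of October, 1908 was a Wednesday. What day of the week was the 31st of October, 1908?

Within October 1908: 31 − 28 = 3 days.
3 mod 7 = 3, so 3 days after Wednesday is Saturday.

Saturday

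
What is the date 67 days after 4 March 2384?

10 May 2384

Count 67 days after March 4, 2384:
March 2384: 31 − 4 = 27 days remain.
Then April (30): 30 days.
May 1–10, 2384: 10 days.
Total: 27 + 30 + 10 = 67 days.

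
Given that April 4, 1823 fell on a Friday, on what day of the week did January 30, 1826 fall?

Monday

April 4, 1823 → April 4, 1824: 366 days (1824 is a leap year).
April 4, 1824 → April 4, 1825: 365 days.
April 1825: 30 − 4 = 26 days remain.
Then May (31), June (30), July (31), August (31), September (30), October (31), November (30), December (31): 31 + 30 + 31 + 31 + 30 + 31 + 30 + 31 = 245 days.
January 1–30, 1826: 30 days.
Residual: 301 days.
Total: 1032 days.
1032 mod 7 = 3, so 3 days after Friday is Monday.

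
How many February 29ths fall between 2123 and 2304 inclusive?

44

Years divisible by 4: 2124, 2128, …, 2304 — 46 in all.
Of these, 2200, 2300 are divisible by 100 but not 400, so not leap.
Leap years: 46 − 2 = 44.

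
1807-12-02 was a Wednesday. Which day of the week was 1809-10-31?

December 2, 1807 → December 2, 1808: 366 days (1808 is a leap year).
December 1808: 31 − 2 = 29 days remain.
Then 9 full months totalling 273 days.
October 1–31, 1809: 31 days.
Residual: 333 days.
Total: 699 days.
699 mod 7 = 6, so 6 days after Wednesday is Tuesday.

Tuesday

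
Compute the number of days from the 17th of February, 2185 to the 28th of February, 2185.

11

Within February 2185: 28 − 17 = 11 days.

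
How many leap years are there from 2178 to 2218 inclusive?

Years divisible by 4 in [2178, 2218]: 2180, 2184, 2188, 2192, 2196, 2200, 2204, 2208, 2212, 2216.
Of these, 2200 is divisible by 100 but not 400, so not leap.
Leap years: 10 − 1 = 9.

9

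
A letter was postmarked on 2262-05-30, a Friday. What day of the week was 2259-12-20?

Tuesday

Count forward from the earlier date (December 20, 2259) to the later (May 30, 2262):
December 20, 2259 → December 20, 2260: 366 days (2260 is a leap year).
December 20, 2260 → December 20, 2261: 365 days.
December 2261: 31 − 20 = 11 days remain.
Then January (31), February 2262 (28), March (31), April (30): 31 + 28 + 31 + 30 = 120 days.
May 1–30, 2262: 30 days.
Residual: 161 days.
Total: 892 days.
892 mod 7 = 3, so 3 days before Friday is Tuesday.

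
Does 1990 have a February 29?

No

1990 is not a leap year.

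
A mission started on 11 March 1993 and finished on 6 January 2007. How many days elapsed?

Day-of-year of March 11, 1993: 70.
Day-of-year of January 6, 2007: 6.
1993 has 365 days, so 365 − 70 = 295 days remain in 1993.
Full years 1994–2006: 10 common + 3 leap = 10×365 + 3×366 = 4748 days.
Total: 295 + 4748 + 6 = 5049 days.

5049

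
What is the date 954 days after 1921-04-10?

1923-11-20

Count 954 days after April 10, 1921:
April 1921: 30 − 10 = 20 days remain.
Then 30 full months totalling 914 days.
November 1–20, 1923: 20 days.
Total: 20 + 914 + 20 = 954 days.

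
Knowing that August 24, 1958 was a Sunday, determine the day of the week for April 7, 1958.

Count forward from the earlier date (April 7, 1958) to the later (August 24, 1958):
April 1958: 30 − 7 = 23 days remain.
Then May (31), June (30), July (31): 31 + 30 + 31 = 92 days.
August 1–24, 1958: 24 days.
Total: 23 + 92 + 24 = 139 days.
139 mod 7 = 6, so 6 days before Sunday is Monday.

Monday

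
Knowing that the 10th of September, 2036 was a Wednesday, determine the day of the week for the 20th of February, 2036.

Count forward from the earlier date (February 20, 2036) to the later (September 10, 2036):
February 2036: 29 − 20 = 9 days remain (2036 is a leap year, so February has 29 days).
Then March (31), April (30), May (31), June (30), July (31), August (31): 31 + 30 + 31 + 30 + 31 + 31 = 184 days.
September 1–10, 2036: 10 days.
Total: 9 + 184 + 10 = 203 days.
203 is a multiple of 7, so the 20th of February, 2036 falls on the same weekday: Wednesday.

Wednesday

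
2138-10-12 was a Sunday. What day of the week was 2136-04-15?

Sunday

Count forward from the earlier date (April 15, 2136) to the later (October 12, 2138):
Day-of-year of April 15, 2136: 106.
Day-of-year of October 12, 2138: 285.
2136 has 366 days, so 366 − 106 = 260 days remain in 2136.
Full years: 2137: 365. Sum = 365.
Total: 260 + 365 + 285 = 910 days.
910 is a multiple of 7, so 2136-04-15 falls on the same weekday: Sunday.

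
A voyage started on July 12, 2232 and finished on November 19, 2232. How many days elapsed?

130

July 2232: 31 − 12 = 19 days remain.
Then August (31), September (30), October (31): 31 + 30 + 31 = 92 days.
November 1–19, 2232: 19 days.
Total: 19 + 92 + 19 = 130 days.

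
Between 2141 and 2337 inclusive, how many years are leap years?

Years divisible by 4: 2144, 2148, …, 2336 — 49 in all.
Of these, 2200, 2300 are divisible by 100 but not 400, so not leap.
Leap years: 49 − 2 = 47.

47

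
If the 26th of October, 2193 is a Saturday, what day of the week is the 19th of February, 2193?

Count forward from the earlier date (February 19, 2193) to the later (October 26, 2193):
February 2193: 28 − 19 = 9 days remain (2193 is not a leap year, so February has 28 days).
Then March (31), April (30), May (31), June (30), July (31), August (31), September (30): 31 + 30 + 31 + 30 + 31 + 31 + 30 = 214 days.
October 1–26, 2193: 26 days.
Total: 9 + 214 + 26 = 249 days.
249 mod 7 = 4, so 4 days before Saturday is Tuesday.

Tuesday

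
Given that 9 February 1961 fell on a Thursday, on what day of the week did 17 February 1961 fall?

Friday

Within February 1961: 17 − 9 = 8 days.
8 mod 7 = 1, so 1 day after Thursday is Friday.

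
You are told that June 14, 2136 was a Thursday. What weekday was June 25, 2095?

Saturday

Count forward from the earlier date (June 25, 2095) to the later (June 14, 2136):
From June 25, 2095 to June 25, 2135: 40 years, of which 9 contain a Feb 29 — 31×365 + 9×366 = 14609 days.
(2100 is not a leap year (divisible by 100 but not 400).)
June 2135: 30 − 25 = 5 days remain.
Then 11 full months totalling 336 days.
June 1–14, 2136: 14 days.
Residual: 355 days.
Total: 14964 days.
14964 mod 7 = 5, so 5 days before Thursday is Saturday.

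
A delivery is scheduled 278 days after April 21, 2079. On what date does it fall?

January 24, 2080

Count 278 days after April 21, 2079:
April 2079: 30 − 21 = 9 days remain.
Then May (31), June (30), July (31), August (31), September (30), October (31), November (30), December (31): 31 + 30 + 31 + 31 + 30 + 31 + 30 + 31 = 245 days.
January 1–24, 2080: 24 days.
Total: 9 + 245 + 24 = 278 days.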